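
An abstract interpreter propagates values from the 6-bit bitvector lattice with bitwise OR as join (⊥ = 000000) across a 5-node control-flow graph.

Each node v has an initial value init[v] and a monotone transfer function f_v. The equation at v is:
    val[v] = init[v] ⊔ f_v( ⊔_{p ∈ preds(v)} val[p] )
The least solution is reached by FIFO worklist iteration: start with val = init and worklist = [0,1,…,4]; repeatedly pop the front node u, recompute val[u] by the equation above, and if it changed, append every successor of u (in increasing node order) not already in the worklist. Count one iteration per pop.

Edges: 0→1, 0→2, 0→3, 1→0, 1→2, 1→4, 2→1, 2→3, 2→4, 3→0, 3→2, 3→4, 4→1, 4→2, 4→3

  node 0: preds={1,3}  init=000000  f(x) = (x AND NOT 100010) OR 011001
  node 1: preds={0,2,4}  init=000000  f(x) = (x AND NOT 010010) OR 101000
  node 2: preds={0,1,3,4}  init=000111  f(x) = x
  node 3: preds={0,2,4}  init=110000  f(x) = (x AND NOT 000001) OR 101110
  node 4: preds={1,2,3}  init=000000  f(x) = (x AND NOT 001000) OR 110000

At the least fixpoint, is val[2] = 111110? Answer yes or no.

no

Trace (9 dequeues):
  [1] u=0 | in 110000 | out 011001 | prev 000000 | push {}
  [2] u=1 | in 011111 | out 101101 | prev 000000 | push {0}
  [3] u=2 | in 111101 | out 111111 | prev 000111 | push {1}
  [4] u=3 | in 111111 | out 111110 | prev 110000 | push {2}
  [5] u=4 | in 111111 | out 110111 | prev 000000 | push {3}
  [6] u=0 | in 111111 | out 011101 | prev 011001 | push {}
  [7] u=1 | in 111111 | out 101101 | ==
  [8] u=2 | in 111111 | out 111111 | ==
  [9] u=3 | in 111111 | out 111110 | ==

Converged values:
  [0] 011101
  [1] 101101
  [2] 111111
  [3] 111110
  [4] 110111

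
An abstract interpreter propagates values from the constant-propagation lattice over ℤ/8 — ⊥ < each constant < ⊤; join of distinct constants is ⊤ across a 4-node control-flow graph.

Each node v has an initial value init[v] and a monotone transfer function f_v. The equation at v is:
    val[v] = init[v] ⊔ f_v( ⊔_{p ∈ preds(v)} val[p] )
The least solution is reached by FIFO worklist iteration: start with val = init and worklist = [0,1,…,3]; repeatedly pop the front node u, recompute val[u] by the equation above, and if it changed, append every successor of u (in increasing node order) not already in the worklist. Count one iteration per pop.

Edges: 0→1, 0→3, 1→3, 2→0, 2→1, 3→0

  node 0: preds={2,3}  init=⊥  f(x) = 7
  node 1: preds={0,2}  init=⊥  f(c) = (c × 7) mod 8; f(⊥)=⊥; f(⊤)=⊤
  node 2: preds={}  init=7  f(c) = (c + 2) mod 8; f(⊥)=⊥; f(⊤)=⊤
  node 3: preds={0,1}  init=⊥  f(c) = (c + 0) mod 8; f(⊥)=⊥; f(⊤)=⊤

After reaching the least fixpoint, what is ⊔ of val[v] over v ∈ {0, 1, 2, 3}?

⊤

Worklist (5 pops):
  #1 pop 0: in=7 → 7 (was ⊥); enqueue []
  #2 pop 1: in=7 → 1 (was ⊥); enqueue []
  #3 pop 2: in=⊥ → 7 (no change)
  #4 pop 3: in=⊤ → ⊤ (was ⊥); enqueue [0]
  #5 pop 0: in=⊤ → 7 (no change)

Fixpoint:
  val[0] = 7
  val[1] = 1
  val[2] = 7
  val[3] = ⊤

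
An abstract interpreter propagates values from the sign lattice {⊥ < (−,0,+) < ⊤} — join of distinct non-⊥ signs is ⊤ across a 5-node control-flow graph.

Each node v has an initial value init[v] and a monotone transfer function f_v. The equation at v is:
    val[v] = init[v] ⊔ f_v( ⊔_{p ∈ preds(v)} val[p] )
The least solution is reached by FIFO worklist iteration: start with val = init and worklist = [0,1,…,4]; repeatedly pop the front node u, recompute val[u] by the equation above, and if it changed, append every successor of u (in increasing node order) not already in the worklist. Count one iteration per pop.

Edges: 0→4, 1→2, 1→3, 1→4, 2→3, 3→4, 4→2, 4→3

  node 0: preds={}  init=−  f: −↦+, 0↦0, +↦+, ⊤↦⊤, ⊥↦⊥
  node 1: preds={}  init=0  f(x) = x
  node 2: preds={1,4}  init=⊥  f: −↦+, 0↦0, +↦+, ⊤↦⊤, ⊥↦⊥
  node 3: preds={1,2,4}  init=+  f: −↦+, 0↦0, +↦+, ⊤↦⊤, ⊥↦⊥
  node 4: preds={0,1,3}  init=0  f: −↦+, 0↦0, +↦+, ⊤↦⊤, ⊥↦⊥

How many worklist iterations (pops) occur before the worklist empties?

7

Trace (7 dequeues):
  [1] u=0 | in ⊥ | out − | ==
  [2] u=1 | in ⊥ | out 0 | ==
  [3] u=2 | in 0 | out 0 | prev ⊥ | push {}
  [4] u=3 | in 0 | out ⊤ | prev + | push {}
  [5] u=4 | in ⊤ | out ⊤ | prev 0 | push {2,3}
  [6] u=2 | in ⊤ | out ⊤ | prev 0 | push {}
  [7] u=3 | in ⊤ | out ⊤ | ==

Converged values:
  [0] −
  [1] 0
  [2] ⊤
  [3] ⊤
  [4] ⊤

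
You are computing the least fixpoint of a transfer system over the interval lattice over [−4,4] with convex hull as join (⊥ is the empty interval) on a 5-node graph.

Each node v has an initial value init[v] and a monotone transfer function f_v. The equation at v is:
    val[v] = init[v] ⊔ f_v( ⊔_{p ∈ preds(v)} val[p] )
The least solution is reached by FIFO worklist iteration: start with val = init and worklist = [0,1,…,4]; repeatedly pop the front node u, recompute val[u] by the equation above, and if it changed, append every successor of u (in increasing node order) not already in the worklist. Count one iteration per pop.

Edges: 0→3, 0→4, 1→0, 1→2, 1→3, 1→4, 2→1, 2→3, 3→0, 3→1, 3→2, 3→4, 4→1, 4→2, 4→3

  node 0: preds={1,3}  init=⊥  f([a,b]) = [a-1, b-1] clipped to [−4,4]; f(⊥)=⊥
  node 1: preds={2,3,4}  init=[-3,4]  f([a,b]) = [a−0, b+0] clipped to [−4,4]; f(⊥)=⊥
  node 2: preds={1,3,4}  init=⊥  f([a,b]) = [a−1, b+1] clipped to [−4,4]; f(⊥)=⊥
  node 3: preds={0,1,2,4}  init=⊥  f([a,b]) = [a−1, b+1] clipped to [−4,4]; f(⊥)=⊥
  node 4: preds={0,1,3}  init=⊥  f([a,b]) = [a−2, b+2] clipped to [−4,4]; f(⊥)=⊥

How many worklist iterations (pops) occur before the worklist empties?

Worklist (10 pops):
  #1 pop 0: in=[-3,4] → [-4,3] (was ⊥); enqueue []
  #2 pop 1: in=⊥ → [-3,4] (no change)
  #3 pop 2: in=[-3,4] → [-4,4] (was ⊥); enqueue [1]
  #4 pop 3: in=[-4,4] → [-4,4] (was ⊥); enqueue [0,2]
  #5 pop 4: in=[-4,4] → [-4,4] (was ⊥); enqueue [3]
  #6 pop 1: in=[-4,4] → [-4,4] (was [-3,4]); enqueue [4]
  #7 pop 0: in=[-4,4] → [-4,3] (no change)
  #8 pop 2: in=[-4,4] → [-4,4] (no change)
  #9 pop 3: in=[-4,4] → [-4,4] (no change)
  #10 pop 4: in=[-4,4] → [-4,4] (no change)

Fixpoint:
  val[0] = [-4,3]
  val[1] = [-4,4]
  val[2] = [-4,4]
  val[3] = [-4,4]
  val[4] = [-4,4]

10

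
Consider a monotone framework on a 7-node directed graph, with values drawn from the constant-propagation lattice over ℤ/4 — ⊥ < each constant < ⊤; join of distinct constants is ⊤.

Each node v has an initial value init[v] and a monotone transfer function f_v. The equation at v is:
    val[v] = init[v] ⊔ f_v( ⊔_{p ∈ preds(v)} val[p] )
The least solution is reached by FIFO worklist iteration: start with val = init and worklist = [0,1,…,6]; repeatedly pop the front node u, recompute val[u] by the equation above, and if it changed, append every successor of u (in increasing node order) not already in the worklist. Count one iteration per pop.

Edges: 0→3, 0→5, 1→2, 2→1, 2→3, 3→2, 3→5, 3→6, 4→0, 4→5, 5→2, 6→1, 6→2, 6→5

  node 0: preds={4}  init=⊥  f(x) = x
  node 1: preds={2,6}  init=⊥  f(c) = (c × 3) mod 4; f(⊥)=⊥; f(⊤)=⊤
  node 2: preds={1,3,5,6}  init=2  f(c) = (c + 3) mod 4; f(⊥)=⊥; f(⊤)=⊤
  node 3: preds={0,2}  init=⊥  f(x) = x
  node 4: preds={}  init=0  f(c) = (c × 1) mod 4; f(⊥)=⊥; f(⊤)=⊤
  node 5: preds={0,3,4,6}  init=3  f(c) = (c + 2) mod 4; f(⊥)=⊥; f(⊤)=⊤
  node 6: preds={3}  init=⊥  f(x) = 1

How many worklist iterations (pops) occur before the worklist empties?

10

Worklist (10 pops):
  #1 pop 0: in=0 → 0 (was ⊥); enqueue []
  #2 pop 1: in=2 → 2 (was ⊥); enqueue []
  #3 pop 2: in=⊤ → ⊤ (was 2); enqueue [1]
  #4 pop 3: in=⊤ → ⊤ (was ⊥); enqueue [2]
  #5 pop 4: in=⊥ → 0 (no change)
  #6 pop 5: in=⊤ → ⊤ (was 3); enqueue []
  #7 pop 6: in=⊤ → 1 (was ⊥); enqueue [5]
  #8 pop 1: in=⊤ → ⊤ (was 2); enqueue []
  #9 pop 2: in=⊤ → ⊤ (no change)
  #10 pop 5: in=⊤ → ⊤ (no change)

Fixpoint:
  val[0] = 0
  val[1] = ⊤
  val[2] = ⊤
  val[3] = ⊤
  val[4] = 0
  val[5] = ⊤
  val[6] = 1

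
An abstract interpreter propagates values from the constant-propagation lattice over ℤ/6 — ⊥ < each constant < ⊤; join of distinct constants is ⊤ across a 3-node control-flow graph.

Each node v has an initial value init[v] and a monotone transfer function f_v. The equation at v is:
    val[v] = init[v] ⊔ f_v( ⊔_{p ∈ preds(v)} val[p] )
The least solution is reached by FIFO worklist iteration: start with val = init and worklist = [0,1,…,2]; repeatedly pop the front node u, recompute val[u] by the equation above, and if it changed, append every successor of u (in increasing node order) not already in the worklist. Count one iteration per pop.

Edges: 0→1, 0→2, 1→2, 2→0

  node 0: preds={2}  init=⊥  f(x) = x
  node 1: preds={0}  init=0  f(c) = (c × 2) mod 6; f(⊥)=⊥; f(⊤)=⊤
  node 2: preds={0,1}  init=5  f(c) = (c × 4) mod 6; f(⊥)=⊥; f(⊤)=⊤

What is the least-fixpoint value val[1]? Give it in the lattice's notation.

⊤

Trace (6 dequeues):
  [1] u=0 | in 5 | out 5 | prev ⊥ | push {}
  [2] u=1 | in 5 | out ⊤ | prev 0 | push {}
  [3] u=2 | in ⊤ | out ⊤ | prev 5 | push {0}
  [4] u=0 | in ⊤ | out ⊤ | prev 5 | push {1,2}
  [5] u=1 | in ⊤ | out ⊤ | ==
  [6] u=2 | in ⊤ | out ⊤ | ==

Converged values:
  [0] ⊤
  [1] ⊤
  [2] ⊤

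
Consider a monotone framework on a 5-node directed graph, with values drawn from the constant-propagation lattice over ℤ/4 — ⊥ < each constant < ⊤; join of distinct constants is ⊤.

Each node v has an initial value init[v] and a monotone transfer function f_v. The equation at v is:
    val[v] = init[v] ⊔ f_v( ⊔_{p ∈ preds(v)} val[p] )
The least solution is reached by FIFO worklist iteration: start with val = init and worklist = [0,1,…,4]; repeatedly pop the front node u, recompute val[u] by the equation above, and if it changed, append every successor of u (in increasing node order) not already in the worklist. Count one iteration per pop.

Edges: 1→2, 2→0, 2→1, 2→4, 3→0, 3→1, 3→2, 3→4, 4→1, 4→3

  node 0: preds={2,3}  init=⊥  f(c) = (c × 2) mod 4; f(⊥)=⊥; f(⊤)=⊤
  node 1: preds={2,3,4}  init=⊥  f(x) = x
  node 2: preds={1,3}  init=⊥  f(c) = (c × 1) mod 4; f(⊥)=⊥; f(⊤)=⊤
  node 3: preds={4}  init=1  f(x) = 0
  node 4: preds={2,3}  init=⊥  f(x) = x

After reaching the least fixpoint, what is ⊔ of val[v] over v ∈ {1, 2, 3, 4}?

⊤

Worklist (12 pops):
  #1 pop 0: in=1 → 2 (was ⊥); enqueue []
  #2 pop 1: in=1 → 1 (was ⊥); enqueue []
  #3 pop 2: in=1 → 1 (was ⊥); enqueue [0,1]
  #4 pop 3: in=⊥ → ⊤ (was 1); enqueue [2]
  #5 pop 4: in=⊤ → ⊤ (was ⊥); enqueue [3]
  #6 pop 0: in=⊤ → ⊤ (was 2); enqueue []
  #7 pop 1: in=⊤ → ⊤ (was 1); enqueue []
  #8 pop 2: in=⊤ → ⊤ (was 1); enqueue [0,1,4]
  #9 pop 3: in=⊤ → ⊤ (no change)
  #10 pop 0: in=⊤ → ⊤ (no change)
  #11 pop 1: in=⊤ → ⊤ (no change)
  #12 pop 4: in=⊤ → ⊤ (no change)

Fixpoint:
  val[0] = ⊤
  val[1] = ⊤
  val[2] = ⊤
  val[3] = ⊤
  val[4] = ⊤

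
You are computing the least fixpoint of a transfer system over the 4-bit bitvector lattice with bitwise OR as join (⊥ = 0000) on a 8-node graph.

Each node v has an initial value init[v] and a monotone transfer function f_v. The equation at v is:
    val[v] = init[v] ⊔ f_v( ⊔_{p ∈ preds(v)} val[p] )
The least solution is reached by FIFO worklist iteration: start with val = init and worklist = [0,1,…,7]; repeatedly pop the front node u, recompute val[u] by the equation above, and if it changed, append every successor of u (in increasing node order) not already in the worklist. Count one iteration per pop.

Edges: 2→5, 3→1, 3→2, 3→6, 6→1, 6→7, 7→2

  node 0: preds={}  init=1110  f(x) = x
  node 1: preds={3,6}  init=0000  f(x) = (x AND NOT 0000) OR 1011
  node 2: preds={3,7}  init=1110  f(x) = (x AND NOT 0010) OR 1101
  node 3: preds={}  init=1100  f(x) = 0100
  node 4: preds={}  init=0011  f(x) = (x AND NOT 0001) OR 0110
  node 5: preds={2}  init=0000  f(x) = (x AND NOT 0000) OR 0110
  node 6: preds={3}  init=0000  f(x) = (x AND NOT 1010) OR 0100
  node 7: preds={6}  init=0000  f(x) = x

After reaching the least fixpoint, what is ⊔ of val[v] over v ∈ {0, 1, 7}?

1111

Worklist (10 pops):
  #1 pop 0: in=0000 → 1110 (no change)
  #2 pop 1: in=1100 → 1111 (was 0000); enqueue []
  #3 pop 2: in=1100 → 1111 (was 1110); enqueue []
  #4 pop 3: in=0000 → 1100 (no change)
  #5 pop 4: in=0000 → 0111 (was 0011); enqueue []
  #6 pop 5: in=1111 → 1111 (was 0000); enqueue []
  #7 pop 6: in=1100 → 0100 (was 0000); enqueue [1]
  #8 pop 7: in=0100 → 0100 (was 0000); enqueue [2]
  #9 pop 1: in=1100 → 1111 (no change)
  #10 pop 2: in=1100 → 1111 (no change)

Fixpoint:
  val[0] = 1110
  val[1] = 1111
  val[2] = 1111
  val[3] = 1100
  val[4] = 0111
  val[5] = 1111
  val[6] = 0100
  val[7] = 0100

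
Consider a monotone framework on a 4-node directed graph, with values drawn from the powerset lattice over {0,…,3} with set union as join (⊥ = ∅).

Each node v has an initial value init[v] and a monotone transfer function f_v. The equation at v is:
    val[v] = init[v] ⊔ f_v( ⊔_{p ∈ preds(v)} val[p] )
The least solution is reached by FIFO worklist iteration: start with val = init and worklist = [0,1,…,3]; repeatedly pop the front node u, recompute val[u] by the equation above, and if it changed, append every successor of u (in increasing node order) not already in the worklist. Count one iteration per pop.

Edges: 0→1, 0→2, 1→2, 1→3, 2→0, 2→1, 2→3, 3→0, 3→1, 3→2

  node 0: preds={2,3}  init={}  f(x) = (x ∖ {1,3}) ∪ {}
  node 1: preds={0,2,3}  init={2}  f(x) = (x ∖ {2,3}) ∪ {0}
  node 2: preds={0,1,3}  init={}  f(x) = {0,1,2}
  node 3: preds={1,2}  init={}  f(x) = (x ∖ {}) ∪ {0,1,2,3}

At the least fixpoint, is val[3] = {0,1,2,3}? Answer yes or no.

yes

Worklist (8 pops):
  #1 pop 0: in={} → {} (no change)
  #2 pop 1: in={} → {0,2} (was {2}); enqueue []
  #3 pop 2: in={0,2} → {0,1,2} (was {}); enqueue [0,1]
  #4 pop 3: in={0,1,2} → {0,1,2,3} (was {}); enqueue [2]
  #5 pop 0: in={0,1,2,3} → {0,2} (was {}); enqueue []
  #6 pop 1: in={0,1,2,3} → {0,1,2} (was {0,2}); enqueue [3]
  #7 pop 2: in={0,1,2,3} → {0,1,2} (no change)
  #8 pop 3: in={0,1,2} → {0,1,2,3} (no change)

Fixpoint:
  val[0] = {0,2}
  val[1] = {0,1,2}
  val[2] = {0,1,2}
  val[3] = {0,1,2,3}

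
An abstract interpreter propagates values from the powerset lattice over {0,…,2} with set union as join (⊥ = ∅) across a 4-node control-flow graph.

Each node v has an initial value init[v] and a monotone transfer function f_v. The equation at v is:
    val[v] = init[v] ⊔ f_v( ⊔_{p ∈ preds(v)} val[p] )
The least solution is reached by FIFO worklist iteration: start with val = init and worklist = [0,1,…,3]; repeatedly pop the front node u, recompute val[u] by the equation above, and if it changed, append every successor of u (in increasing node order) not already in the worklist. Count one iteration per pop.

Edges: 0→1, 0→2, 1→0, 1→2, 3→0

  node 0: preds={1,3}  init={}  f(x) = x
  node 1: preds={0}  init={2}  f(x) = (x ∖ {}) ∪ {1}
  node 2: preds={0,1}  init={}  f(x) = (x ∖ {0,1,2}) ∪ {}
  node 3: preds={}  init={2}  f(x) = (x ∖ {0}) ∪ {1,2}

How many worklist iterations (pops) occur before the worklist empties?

Worklist (7 pops):
  #1 pop 0: in={2} → {2} (was {}); enqueue []
  #2 pop 1: in={2} → {1,2} (was {2}); enqueue [0]
  #3 pop 2: in={1,2} → {} (no change)
  #4 pop 3: in={} → {1,2} (was {2}); enqueue []
  #5 pop 0: in={1,2} → {1,2} (was {2}); enqueue [1,2]
  #6 pop 1: in={1,2} → {1,2} (no change)
  #7 pop 2: in={1,2} → {} (no change)

Fixpoint:
  val[0] = {1,2}
  val[1] = {1,2}
  val[2] = {}
  val[3] = {1,2}

7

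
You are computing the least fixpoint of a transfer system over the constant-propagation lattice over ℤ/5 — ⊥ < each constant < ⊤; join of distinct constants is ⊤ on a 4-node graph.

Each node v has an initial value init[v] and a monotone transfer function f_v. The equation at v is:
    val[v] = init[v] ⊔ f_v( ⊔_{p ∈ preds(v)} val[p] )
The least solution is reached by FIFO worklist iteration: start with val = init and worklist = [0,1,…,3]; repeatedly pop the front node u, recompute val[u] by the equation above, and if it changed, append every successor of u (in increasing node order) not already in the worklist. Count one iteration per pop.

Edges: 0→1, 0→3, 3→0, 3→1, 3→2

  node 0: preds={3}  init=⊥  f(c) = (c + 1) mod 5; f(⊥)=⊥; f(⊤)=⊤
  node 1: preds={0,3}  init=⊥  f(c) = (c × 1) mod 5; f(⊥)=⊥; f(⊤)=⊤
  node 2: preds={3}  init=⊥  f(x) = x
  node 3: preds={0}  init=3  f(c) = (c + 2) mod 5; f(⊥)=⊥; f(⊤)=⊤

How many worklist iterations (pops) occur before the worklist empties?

Iteration log — 8 steps:
  step 1. node 0  ⊔preds=3  new=4  old=⊥  +wl: 
  step 2. node 1  ⊔preds=⊤  new=⊤  old=⊥  +wl: 
  step 3. node 2  ⊔preds=3  new=3  old=⊥  +wl: 
  step 4. node 3  ⊔preds=4  new=⊤  old=3  +wl: 0,1,2
  step 5. node 0  ⊔preds=⊤  new=⊤  old=4  +wl: 3
  step 6. node 1  ⊔preds=⊤  new=⊤  stable
  step 7. node 2  ⊔preds=⊤  new=⊤  old=3  +wl: 
  step 8. node 3  ⊔preds=⊤  new=⊤  stable

Least fixpoint reached:
  node 0: ⊤
  node 1: ⊤
  node 2: ⊤
  node 3: ⊤

8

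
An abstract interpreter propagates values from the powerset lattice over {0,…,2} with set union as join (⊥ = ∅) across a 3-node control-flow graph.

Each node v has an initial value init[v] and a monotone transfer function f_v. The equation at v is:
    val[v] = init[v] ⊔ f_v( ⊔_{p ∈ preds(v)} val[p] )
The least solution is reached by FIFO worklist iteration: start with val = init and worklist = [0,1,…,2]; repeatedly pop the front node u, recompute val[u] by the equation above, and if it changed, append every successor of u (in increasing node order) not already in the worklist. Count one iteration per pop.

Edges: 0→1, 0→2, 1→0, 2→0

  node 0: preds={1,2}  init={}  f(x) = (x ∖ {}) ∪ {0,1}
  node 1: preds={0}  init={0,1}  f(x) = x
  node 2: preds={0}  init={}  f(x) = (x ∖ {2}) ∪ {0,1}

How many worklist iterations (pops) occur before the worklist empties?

4

Trace (4 dequeues):
  [1] u=0 | in {0,1} | out {0,1} | prev {} | push {}
  [2] u=1 | in {0,1} | out {0,1} | ==
  [3] u=2 | in {0,1} | out {0,1} | prev {} | push {0}
  [4] u=0 | in {0,1} | out {0,1} | ==

Converged values:
  [0] {0,1}
  [1] {0,1}
  [2] {0,1}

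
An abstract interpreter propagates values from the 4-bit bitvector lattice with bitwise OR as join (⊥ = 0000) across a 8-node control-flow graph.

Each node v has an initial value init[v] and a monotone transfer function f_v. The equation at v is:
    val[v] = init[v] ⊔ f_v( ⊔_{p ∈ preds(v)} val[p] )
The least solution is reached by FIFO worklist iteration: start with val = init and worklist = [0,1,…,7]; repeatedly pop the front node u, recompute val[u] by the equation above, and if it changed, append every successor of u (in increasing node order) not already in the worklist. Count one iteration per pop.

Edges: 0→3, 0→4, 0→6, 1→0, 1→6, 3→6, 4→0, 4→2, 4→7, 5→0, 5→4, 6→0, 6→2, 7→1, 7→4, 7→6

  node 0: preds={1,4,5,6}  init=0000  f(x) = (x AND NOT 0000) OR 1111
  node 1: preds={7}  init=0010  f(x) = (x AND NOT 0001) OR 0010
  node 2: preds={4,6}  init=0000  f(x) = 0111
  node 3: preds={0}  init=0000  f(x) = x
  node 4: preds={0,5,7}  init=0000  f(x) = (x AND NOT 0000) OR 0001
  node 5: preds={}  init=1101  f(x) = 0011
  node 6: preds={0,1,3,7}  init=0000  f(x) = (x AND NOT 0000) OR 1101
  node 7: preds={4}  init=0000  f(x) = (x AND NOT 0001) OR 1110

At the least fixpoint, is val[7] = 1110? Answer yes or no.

yes

Iteration log — 14 steps:
  step 1. node 0  ⊔preds=1111  new=1111  old=0000  +wl: 
  step 2. node 1  ⊔preds=0000  new=0010  stable
  step 3. node 2  ⊔preds=0000  new=0111  old=0000  +wl: 
  step 4. node 3  ⊔preds=1111  new=1111  old=0000  +wl: 
  step 5. node 4  ⊔preds=1111  new=1111  old=0000  +wl: 0,2
  step 6. node 5  ⊔preds=0000  new=1111  old=1101  +wl: 4
  step 7. node 6  ⊔preds=1111  new=1111  old=0000  +wl: 
  step 8. node 7  ⊔preds=1111  new=1110  old=0000  +wl: 1,6
  step 9. node 0  ⊔preds=1111  new=1111  stable
  step 10. node 2  ⊔preds=1111  new=0111  stable
  step 11. node 4  ⊔preds=1111  new=1111  stable
  step 12. node 1  ⊔preds=1110  new=1110  old=0010  +wl: 0
  step 13. node 6  ⊔preds=1111  new=1111  stable
  step 14. node 0  ⊔preds=1111  new=1111  stable

Least fixpoint reached:
  node 0: 1111
  node 1: 1110
  node 2: 0111
  node 3: 1111
  node 4: 1111
  node 5: 1111
  node 6: 1111
  node 7: 1110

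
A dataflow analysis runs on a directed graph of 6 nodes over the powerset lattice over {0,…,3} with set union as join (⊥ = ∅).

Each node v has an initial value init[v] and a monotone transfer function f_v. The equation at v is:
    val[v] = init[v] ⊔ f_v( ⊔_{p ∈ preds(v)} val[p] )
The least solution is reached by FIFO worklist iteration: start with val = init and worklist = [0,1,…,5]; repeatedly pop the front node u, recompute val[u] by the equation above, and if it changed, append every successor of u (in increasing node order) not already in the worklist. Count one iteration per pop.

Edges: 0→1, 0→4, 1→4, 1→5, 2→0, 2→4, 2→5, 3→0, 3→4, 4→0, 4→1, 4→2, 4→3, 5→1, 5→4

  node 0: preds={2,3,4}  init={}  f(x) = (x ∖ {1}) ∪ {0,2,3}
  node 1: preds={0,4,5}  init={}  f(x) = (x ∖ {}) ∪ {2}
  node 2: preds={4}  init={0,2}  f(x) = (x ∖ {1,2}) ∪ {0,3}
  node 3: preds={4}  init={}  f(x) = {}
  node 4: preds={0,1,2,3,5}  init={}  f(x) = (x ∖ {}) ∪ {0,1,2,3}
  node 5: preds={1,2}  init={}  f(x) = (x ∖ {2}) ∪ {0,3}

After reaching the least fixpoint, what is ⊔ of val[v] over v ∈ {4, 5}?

{0,1,2,3}

Iteration log — 14 steps:
  step 1. node 0  ⊔preds={0,2}  new={0,2,3}  old={}  +wl: 
  step 2. node 1  ⊔preds={0,2,3}  new={0,2,3}  old={}  +wl: 
  step 3. node 2  ⊔preds={}  new={0,2,3}  old={0,2}  +wl: 0
  step 4. node 3  ⊔preds={}  new={}  stable
  step 5. node 4  ⊔preds={0,2,3}  new={0,1,2,3}  old={}  +wl: 1,2,3
  step 6. node 5  ⊔preds={0,2,3}  new={0,3}  old={}  +wl: 4
  step 7. node 0  ⊔preds={0,1,2,3}  new={0,2,3}  stable
  step 8. node 1  ⊔preds={0,1,2,3}  new={0,1,2,3}  old={0,2,3}  +wl: 5
  step 9. node 2  ⊔preds={0,1,2,3}  new={0,2,3}  stable
  step 10. node 3  ⊔preds={0,1,2,3}  new={}  stable
  step 11. node 4  ⊔preds={0,1,2,3}  new={0,1,2,3}  stable
  step 12. node 5  ⊔preds={0,1,2,3}  new={0,1,3}  old={0,3}  +wl: 1,4
  step 13. node 1  ⊔preds={0,1,2,3}  new={0,1,2,3}  stable
  step 14. node 4  ⊔preds={0,1,2,3}  new={0,1,2,3}  stable

Least fixpoint reached:
  node 0: {0,2,3}
  node 1: {0,1,2,3}
  node 2: {0,2,3}
  node 3: {}
  node 4: {0,1,2,3}
  node 5: {0,1,3}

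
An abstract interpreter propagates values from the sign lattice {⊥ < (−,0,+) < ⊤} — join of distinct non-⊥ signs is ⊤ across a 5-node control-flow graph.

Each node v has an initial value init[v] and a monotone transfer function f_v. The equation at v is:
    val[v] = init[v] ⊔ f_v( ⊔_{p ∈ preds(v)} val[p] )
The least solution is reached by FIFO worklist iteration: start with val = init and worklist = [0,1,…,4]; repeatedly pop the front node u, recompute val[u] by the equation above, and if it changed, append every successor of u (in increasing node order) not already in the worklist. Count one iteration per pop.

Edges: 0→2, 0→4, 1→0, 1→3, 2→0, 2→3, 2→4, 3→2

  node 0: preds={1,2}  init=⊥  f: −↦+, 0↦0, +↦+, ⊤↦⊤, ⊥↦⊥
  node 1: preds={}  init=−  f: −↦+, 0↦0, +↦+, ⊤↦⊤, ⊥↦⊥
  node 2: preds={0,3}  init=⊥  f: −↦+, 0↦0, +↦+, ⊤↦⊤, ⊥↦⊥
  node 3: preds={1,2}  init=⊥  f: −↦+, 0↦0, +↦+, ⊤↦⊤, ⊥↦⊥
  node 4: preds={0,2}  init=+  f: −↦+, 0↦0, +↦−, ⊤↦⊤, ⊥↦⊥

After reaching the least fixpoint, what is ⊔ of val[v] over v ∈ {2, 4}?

Iteration log — 10 steps:
  step 1. node 0  ⊔preds=−  new=+  old=⊥  +wl: 
  step 2. node 1  ⊔preds=⊥  new=−  stable
  step 3. node 2  ⊔preds=+  new=+  old=⊥  +wl: 0
  step 4. node 3  ⊔preds=⊤  new=⊤  old=⊥  +wl: 2
  step 5. node 4  ⊔preds=+  new=⊤  old=+  +wl: 
  step 6. node 0  ⊔preds=⊤  new=⊤  old=+  +wl: 4
  step 7. node 2  ⊔preds=⊤  new=⊤  old=+  +wl: 0,3
  step 8. node 4  ⊔preds=⊤  new=⊤  stable
  step 9. node 0  ⊔preds=⊤  new=⊤  stable
  step 10. node 3  ⊔preds=⊤  new=⊤  stable

Least fixpoint reached:
  node 0: ⊤
  node 1: −
  node 2: ⊤
  node 3: ⊤
  node 4: ⊤

⊤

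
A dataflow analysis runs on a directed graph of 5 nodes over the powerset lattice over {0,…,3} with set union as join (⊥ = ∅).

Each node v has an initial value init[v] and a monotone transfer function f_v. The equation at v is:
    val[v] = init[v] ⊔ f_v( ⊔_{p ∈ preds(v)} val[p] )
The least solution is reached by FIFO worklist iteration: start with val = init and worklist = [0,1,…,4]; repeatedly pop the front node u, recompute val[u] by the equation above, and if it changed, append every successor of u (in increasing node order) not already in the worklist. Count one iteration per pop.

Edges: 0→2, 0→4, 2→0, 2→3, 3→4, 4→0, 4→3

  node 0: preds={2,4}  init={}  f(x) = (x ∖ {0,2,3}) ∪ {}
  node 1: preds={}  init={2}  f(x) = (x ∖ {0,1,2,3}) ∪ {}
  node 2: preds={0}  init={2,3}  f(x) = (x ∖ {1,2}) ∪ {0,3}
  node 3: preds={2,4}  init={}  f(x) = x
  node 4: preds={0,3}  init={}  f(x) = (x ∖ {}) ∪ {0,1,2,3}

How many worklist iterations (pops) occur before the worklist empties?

Worklist (9 pops):
  #1 pop 0: in={2,3} → {} (no change)
  #2 pop 1: in={} → {2} (no change)
  #3 pop 2: in={} → {0,2,3} (was {2,3}); enqueue [0]
  #4 pop 3: in={0,2,3} → {0,2,3} (was {}); enqueue []
  #5 pop 4: in={0,2,3} → {0,1,2,3} (was {}); enqueue [3]
  #6 pop 0: in={0,1,2,3} → {1} (was {}); enqueue [2,4]
  #7 pop 3: in={0,1,2,3} → {0,1,2,3} (was {0,2,3}); enqueue []
  #8 pop 2: in={1} → {0,2,3} (no change)
  #9 pop 4: in={0,1,2,3} → {0,1,2,3} (no change)

Fixpoint:
  val[0] = {1}
  val[1] = {2}
  val[2] = {0,2,3}
  val[3] = {0,1,2,3}
  val[4] = {0,1,2,3}

9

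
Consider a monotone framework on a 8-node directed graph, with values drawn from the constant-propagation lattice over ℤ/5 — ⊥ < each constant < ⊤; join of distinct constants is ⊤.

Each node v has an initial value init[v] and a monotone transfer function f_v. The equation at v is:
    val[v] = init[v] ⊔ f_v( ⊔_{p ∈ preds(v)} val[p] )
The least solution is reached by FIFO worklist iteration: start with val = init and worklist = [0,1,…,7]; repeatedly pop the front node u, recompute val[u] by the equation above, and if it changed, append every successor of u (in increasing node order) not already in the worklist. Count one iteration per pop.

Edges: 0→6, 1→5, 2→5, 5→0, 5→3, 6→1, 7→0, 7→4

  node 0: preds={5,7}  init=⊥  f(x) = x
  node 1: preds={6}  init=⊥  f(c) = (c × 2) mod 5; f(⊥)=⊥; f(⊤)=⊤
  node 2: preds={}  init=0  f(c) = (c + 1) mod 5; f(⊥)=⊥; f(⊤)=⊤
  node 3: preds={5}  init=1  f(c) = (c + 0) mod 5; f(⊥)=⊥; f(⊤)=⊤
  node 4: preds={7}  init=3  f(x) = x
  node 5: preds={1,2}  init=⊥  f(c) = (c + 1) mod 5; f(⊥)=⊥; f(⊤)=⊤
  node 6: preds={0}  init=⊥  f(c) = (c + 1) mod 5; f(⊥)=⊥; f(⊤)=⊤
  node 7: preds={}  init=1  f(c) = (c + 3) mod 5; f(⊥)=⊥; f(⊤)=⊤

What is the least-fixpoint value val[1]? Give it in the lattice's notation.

Iteration log — 17 steps:
  step 1. node 0  ⊔preds=1  new=1  old=⊥  +wl: 
  step 2. node 1  ⊔preds=⊥  new=⊥  stable
  step 3. node 2  ⊔preds=⊥  new=0  stable
  step 4. node 3  ⊔preds=⊥  new=1  stable
  step 5. node 4  ⊔preds=1  new=⊤  old=3  +wl: 
  step 6. node 5  ⊔preds=0  new=1  old=⊥  +wl: 0,3
  step 7. node 6  ⊔preds=1  new=2  old=⊥  +wl: 1
  step 8. node 7  ⊔preds=⊥  new=1  stable
  step 9. node 0  ⊔preds=1  new=1  stable
  step 10. node 3  ⊔preds=1  new=1  stable
  step 11. node 1  ⊔preds=2  new=4  old=⊥  +wl: 5
  step 12. node 5  ⊔preds=⊤  new=⊤  old=1  +wl: 0,3
  step 13. node 0  ⊔preds=⊤  new=⊤  old=1  +wl: 6
  step 14. node 3  ⊔preds=⊤  new=⊤  old=1  +wl: 
  step 15. node 6  ⊔preds=⊤  new=⊤  old=2  +wl: 1
  step 16. node 1  ⊔preds=⊤  new=⊤  old=4  +wl: 5
  step 17. node 5  ⊔preds=⊤  new=⊤  stable

Least fixpoint reached:
  node 0: ⊤
  node 1: ⊤
  node 2: 0
  node 3: ⊤
  node 4: ⊤
  node 5: ⊤
  node 6: ⊤
  node 7: 1

⊤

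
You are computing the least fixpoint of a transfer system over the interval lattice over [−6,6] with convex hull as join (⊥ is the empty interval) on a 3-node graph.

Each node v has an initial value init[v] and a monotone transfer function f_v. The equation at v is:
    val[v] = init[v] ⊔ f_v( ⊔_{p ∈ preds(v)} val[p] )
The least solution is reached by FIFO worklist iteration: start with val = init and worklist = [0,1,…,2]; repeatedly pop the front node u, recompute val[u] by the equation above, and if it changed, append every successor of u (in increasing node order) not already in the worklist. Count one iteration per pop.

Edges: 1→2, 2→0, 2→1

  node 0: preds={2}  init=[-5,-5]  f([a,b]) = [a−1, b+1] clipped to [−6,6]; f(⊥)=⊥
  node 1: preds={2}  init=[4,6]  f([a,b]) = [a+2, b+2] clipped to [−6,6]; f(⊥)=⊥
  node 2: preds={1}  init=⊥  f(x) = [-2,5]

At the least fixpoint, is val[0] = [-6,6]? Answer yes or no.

no

Worklist (6 pops):
  #1 pop 0: in=⊥ → [-5,-5] (no change)
  #2 pop 1: in=⊥ → [4,6] (no change)
  #3 pop 2: in=[4,6] → [-2,5] (was ⊥); enqueue [0,1]
  #4 pop 0: in=[-2,5] → [-5,6] (was [-5,-5]); enqueue []
  #5 pop 1: in=[-2,5] → [0,6] (was [4,6]); enqueue [2]
  #6 pop 2: in=[0,6] → [-2,5] (no change)

Fixpoint:
  val[0] = [-5,6]
  val[1] = [0,6]
  val[2] = [-2,5]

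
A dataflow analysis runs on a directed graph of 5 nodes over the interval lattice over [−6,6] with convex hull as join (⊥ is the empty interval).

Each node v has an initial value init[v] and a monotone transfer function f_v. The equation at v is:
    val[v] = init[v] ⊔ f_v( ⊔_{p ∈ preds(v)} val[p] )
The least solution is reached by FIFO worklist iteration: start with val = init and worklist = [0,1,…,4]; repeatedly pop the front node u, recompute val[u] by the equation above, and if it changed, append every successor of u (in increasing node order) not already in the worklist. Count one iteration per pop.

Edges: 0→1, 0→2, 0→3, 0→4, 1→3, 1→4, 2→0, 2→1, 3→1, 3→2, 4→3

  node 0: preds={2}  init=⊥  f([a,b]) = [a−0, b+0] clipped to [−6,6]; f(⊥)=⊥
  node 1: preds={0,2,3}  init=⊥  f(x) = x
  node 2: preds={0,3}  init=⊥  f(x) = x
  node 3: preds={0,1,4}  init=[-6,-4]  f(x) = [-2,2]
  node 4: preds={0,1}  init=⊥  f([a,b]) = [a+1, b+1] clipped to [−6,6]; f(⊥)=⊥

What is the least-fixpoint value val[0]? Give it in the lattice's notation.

[-6,2]

Worklist (15 pops):
  #1 pop 0: in=⊥ → ⊥ (no change)
  #2 pop 1: in=[-6,-4] → [-6,-4] (was ⊥); enqueue []
  #3 pop 2: in=[-6,-4] → [-6,-4] (was ⊥); enqueue [0,1]
  #4 pop 3: in=[-6,-4] → [-6,2] (was [-6,-4]); enqueue [2]
  #5 pop 4: in=[-6,-4] → [-5,-3] (was ⊥); enqueue [3]
  #6 pop 0: in=[-6,-4] → [-6,-4] (was ⊥); enqueue [4]
  #7 pop 1: in=[-6,2] → [-6,2] (was [-6,-4]); enqueue []
  #8 pop 2: in=[-6,2] → [-6,2] (was [-6,-4]); enqueue [0,1]
  #9 pop 3: in=[-6,2] → [-6,2] (no change)
  #10 pop 4: in=[-6,2] → [-5,3] (was [-5,-3]); enqueue [3]
  #11 pop 0: in=[-6,2] → [-6,2] (was [-6,-4]); enqueue [2,4]
  #12 pop 1: in=[-6,2] → [-6,2] (no change)
  #13 pop 3: in=[-6,3] → [-6,2] (no change)
  #14 pop 2: in=[-6,2] → [-6,2] (no change)
  #15 pop 4: in=[-6,2] → [-5,3] (no change)

Fixpoint:
  val[0] = [-6,2]
  val[1] = [-6,2]
  val[2] = [-6,2]
  val[3] = [-6,2]
  val[4] = [-5,3]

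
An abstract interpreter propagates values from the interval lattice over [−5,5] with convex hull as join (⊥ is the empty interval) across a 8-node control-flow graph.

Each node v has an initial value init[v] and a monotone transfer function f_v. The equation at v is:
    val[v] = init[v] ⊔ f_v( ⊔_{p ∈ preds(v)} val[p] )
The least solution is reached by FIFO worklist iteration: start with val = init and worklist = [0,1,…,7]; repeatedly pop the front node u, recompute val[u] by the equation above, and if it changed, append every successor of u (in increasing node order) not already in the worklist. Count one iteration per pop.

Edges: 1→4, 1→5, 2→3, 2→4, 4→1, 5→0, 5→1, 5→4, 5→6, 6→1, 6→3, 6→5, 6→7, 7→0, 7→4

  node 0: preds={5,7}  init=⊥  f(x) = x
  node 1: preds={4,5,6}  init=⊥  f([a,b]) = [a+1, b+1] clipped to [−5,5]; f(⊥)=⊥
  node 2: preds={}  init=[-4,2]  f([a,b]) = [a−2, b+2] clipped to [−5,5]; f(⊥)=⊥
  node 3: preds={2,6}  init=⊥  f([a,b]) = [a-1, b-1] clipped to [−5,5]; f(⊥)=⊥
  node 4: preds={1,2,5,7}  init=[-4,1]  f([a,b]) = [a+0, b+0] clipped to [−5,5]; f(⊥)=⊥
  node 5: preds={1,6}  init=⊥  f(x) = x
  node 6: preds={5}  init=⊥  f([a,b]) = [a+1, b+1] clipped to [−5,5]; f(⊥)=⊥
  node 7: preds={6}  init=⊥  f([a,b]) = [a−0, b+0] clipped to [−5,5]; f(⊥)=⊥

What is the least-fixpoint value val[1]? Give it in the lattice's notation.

Trace (24 dequeues):
  [1] u=0 | in ⊥ | out ⊥ | ==
  [2] u=1 | in [-4,1] | out [-3,2] | prev ⊥ | push {}
  [3] u=2 | in ⊥ | out [-4,2] | ==
  [4] u=3 | in [-4,2] | out [-5,1] | prev ⊥ | push {}
  [5] u=4 | in [-4,2] | out [-4,2] | prev [-4,1] | push {1}
  [6] u=5 | in [-3,2] | out [-3,2] | prev ⊥ | push {0,4}
  [7] u=6 | in [-3,2] | out [-2,3] | prev ⊥ | push {3,5}
  [8] u=7 | in [-2,3] | out [-2,3] | prev ⊥ | push {}
  [9] u=1 | in [-4,3] | out [-3,4] | prev [-3,2] | push {}
  [10] u=0 | in [-3,3] | out [-3,3] | prev ⊥ | push {}
  [11] u=4 | in [-4,4] | out [-4,4] | prev [-4,2] | push {1}
  [12] u=3 | in [-4,3] | out [-5,2] | prev [-5,1] | push {}
  [13] u=5 | in [-3,4] | out [-3,4] | prev [-3,2] | push {0,4,6}
  [14] u=1 | in [-4,4] | out [-3,5] | prev [-3,4] | push {5}
  [15] u=0 | in [-3,4] | out [-3,4] | prev [-3,3] | push {}
  [16] u=4 | in [-4,5] | out [-4,5] | prev [-4,4] | push {1}
  [17] u=6 | in [-3,4] | out [-2,5] | prev [-2,3] | push {3,7}
  [18] u=5 | in [-3,5] | out [-3,5] | prev [-3,4] | push {0,4,6}
  [19] u=1 | in [-4,5] | out [-3,5] | ==
  [20] u=3 | in [-4,5] | out [-5,4] | prev [-5,2] | push {}
  [21] u=7 | in [-2,5] | out [-2,5] | prev [-2,3] | push {}
  [22] u=0 | in [-3,5] | out [-3,5] | prev [-3,4] | push {}
  [23] u=4 | in [-4,5] | out [-4,5] | ==
  [24] u=6 | in [-3,5] | out [-2,5] | ==

Converged values:
  [0] [-3,5]
  [1] [-3,5]
  [2] [-4,2]
  [3] [-5,4]
  [4] [-4,5]
  [5] [-3,5]
  [6] [-2,5]
  [7] [-2,5]

[-3,5]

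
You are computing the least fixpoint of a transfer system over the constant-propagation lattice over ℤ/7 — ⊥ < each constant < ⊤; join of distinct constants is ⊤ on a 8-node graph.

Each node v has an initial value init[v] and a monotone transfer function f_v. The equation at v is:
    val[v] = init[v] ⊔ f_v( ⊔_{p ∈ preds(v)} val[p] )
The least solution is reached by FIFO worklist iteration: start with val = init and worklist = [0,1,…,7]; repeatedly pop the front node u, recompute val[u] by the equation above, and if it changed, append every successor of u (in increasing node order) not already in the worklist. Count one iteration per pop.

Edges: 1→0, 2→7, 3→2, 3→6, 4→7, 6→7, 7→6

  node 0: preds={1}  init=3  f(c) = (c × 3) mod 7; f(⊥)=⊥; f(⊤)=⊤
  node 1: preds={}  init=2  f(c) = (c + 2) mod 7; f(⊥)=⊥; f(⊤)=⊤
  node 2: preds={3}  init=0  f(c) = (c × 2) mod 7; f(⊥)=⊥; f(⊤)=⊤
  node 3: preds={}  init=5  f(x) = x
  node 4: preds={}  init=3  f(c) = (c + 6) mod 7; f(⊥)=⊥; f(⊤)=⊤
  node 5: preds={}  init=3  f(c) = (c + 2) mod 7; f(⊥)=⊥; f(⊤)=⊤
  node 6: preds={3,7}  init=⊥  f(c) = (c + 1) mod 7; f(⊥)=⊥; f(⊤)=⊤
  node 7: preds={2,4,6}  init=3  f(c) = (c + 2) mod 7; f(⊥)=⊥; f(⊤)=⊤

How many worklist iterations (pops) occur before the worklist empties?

Trace (9 dequeues):
  [1] u=0 | in 2 | out ⊤ | prev 3 | push {}
  [2] u=1 | in ⊥ | out 2 | ==
  [3] u=2 | in 5 | out ⊤ | prev 0 | push {}
  [4] u=3 | in ⊥ | out 5 | ==
  [5] u=4 | in ⊥ | out 3 | ==
  [6] u=5 | in ⊥ | out 3 | ==
  [7] u=6 | in ⊤ | out ⊤ | prev ⊥ | push {}
  [8] u=7 | in ⊤ | out ⊤ | prev 3 | push {6}
  [9] u=6 | in ⊤ | out ⊤ | ==

Converged values:
  [0] ⊤
  [1] 2
  [2] ⊤
  [3] 5
  [4] 3
  [5] 3
  [6] ⊤
  [7] ⊤

9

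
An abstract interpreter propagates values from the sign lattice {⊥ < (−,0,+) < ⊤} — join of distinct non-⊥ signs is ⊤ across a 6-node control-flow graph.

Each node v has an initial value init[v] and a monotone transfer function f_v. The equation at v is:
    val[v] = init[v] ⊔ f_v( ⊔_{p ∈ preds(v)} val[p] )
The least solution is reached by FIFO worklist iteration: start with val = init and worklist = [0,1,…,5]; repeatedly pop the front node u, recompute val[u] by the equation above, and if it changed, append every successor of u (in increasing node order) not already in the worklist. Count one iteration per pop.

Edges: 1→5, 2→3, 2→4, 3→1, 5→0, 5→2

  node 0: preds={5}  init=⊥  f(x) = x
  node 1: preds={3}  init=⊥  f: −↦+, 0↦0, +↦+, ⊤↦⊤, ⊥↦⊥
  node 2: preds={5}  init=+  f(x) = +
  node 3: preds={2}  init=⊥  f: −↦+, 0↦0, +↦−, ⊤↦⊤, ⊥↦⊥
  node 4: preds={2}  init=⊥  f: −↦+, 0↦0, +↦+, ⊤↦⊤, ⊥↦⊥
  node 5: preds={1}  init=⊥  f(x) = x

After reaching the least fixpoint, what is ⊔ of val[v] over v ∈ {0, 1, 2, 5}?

+

Iteration log — 10 steps:
  step 1. node 0  ⊔preds=⊥  new=⊥  stable
  step 2. node 1  ⊔preds=⊥  new=⊥  stable
  step 3. node 2  ⊔preds=⊥  new=+  stable
  step 4. node 3  ⊔preds=+  new=−  old=⊥  +wl: 1
  step 5. node 4  ⊔preds=+  new=+  old=⊥  +wl: 
  step 6. node 5  ⊔preds=⊥  new=⊥  stable
  step 7. node 1  ⊔preds=−  new=+  old=⊥  +wl: 5
  step 8. node 5  ⊔preds=+  new=+  old=⊥  +wl: 0,2
  step 9. node 0  ⊔preds=+  new=+  old=⊥  +wl: 
  step 10. node 2  ⊔preds=+  new=+  stable

Least fixpoint reached:
  node 0: +
  node 1: +
  node 2: +
  node 3: −
  node 4: +
  node 5: +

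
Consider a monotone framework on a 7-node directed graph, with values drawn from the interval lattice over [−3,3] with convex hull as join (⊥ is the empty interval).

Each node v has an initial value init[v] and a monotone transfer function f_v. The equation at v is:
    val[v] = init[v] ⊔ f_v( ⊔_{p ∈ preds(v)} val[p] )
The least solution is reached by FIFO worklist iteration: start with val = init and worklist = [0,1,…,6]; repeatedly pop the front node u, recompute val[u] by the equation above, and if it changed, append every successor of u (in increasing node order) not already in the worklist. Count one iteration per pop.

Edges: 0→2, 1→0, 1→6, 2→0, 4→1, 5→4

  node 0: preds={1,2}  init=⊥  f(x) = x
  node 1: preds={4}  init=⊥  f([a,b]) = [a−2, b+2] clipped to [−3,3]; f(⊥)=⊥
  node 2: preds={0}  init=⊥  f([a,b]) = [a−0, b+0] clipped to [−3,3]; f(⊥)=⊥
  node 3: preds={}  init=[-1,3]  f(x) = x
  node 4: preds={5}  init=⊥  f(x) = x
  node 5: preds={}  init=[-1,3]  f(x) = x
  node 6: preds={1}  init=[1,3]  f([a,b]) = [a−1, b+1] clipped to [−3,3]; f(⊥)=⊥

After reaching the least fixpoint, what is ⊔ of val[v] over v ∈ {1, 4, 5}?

[-3,3]

Iteration log — 12 steps:
  step 1. node 0  ⊔preds=⊥  new=⊥  stable
  step 2. node 1  ⊔preds=⊥  new=⊥  stable
  step 3. node 2  ⊔preds=⊥  new=⊥  stable
  step 4. node 3  ⊔preds=⊥  new=[-1,3]  stable
  step 5. node 4  ⊔preds=[-1,3]  new=[-1,3]  old=⊥  +wl: 1
  step 6. node 5  ⊔preds=⊥  new=[-1,3]  stable
  step 7. node 6  ⊔preds=⊥  new=[1,3]  stable
  step 8. node 1  ⊔preds=[-1,3]  new=[-3,3]  old=⊥  +wl: 0,6
  step 9. node 0  ⊔preds=[-3,3]  new=[-3,3]  old=⊥  +wl: 2
  step 10. node 6  ⊔preds=[-3,3]  new=[-3,3]  old=[1,3]  +wl: 
  step 11. node 2  ⊔preds=[-3,3]  new=[-3,3]  old=⊥  +wl: 0
  step 12. node 0  ⊔preds=[-3,3]  new=[-3,3]  stable

Least fixpoint reached:
  node 0: [-3,3]
  node 1: [-3,3]
  node 2: [-3,3]
  node 3: [-1,3]
  node 4: [-1,3]
  node 5: [-1,3]
  node 6: [-3,3]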